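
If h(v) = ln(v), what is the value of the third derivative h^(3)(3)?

The coefficient of (v - 3)^3 in the expansion is 1/81, so h′′′(3) = 3! * (1/81) = 2/27.

2/27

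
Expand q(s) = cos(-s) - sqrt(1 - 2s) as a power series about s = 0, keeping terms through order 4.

2*s^4/3 + s^3/2 + s

Add the two expansions coefficient-wise.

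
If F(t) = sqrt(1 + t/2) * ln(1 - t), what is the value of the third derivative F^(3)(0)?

-41/16

Write out both Maclaurin series and multiply, keeping only the needed powers.
The coefficient of t^3 in the expansion is -41/96, so F′′′(0) = 3! * (-41/96) = -41/16.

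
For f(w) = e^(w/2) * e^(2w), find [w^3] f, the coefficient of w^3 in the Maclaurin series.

Multiply the two series term by term and collect like powers.
f(0) = 1
f′(0) = 5/2
f′′(0) = 25/4
f′′′(0) = 125/8
So c_3 = f′′′(0)/3! = 125/48.

125/48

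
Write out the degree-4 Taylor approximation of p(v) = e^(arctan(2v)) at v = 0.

Compose series: expand the inner function first, then feed it into the outer expansion.
[v^0] = 1;  [v^1] = 2;  [v^2] = 2;  [v^3] = -4/3;  [v^4] = -14/3.

-14*v^4/3 - 4*v^3/3 + 2*v^2 + 2*v + 1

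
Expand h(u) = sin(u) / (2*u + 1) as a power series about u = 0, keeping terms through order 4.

-23*u^4/3 + 23*u^3/6 - 2*u^2 + u

Expand 1/(denominator) as a geometric series and multiply by the numerator's series.
h(0) = 0
h′(0) = 1
h′′(0) = -4
h′′′(0) = 23
h^(4)(0) = -184
Dividing each by k! gives the coefficients c_0, ..., c_4.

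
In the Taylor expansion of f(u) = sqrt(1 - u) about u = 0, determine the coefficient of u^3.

-1/16

f(0) = 1
f′(0) = -1/2
f′′(0) = -1/4
f′′′(0) = -3/8
Then c_k = f^(k)(0)/k! gives each Taylor coefficient.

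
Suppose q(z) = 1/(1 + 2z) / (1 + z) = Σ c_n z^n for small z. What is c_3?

Expand each factor separately, then convolve coefficients.
[z^0] = 1;  [z^1] = -3;  [z^2] = 7;  [z^3] = -15.

-15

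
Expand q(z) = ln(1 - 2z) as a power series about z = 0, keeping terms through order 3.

-8*z^3/3 - 2*z^2 - 2*z

Differentiate repeatedly and evaluate at the center.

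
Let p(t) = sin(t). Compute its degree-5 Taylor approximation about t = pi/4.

sqrt(2)*(t - pi/4)^5/240 + sqrt(2)*(t - pi/4)^4/48 - sqrt(2)*(t - pi/4)^3/12 - sqrt(2)*(t - pi/4)^2/4 + sqrt(2)*(t - pi/4)/2 + sqrt(2)/2

p(pi/4) = sqrt(2)/2
p′(pi/4) = sqrt(2)/2
p′′(pi/4) = -sqrt(2)/2
p′′′(pi/4) = -sqrt(2)/2
p^(4)(pi/4) = sqrt(2)/2
p^(5)(pi/4) = sqrt(2)/2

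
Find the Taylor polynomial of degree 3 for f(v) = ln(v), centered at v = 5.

(v - 5)^3/375 - (v - 5)^2/50 + (v - 5)/5 + ln(5)

[(v - 5)^0] = ln(5);  [(v - 5)^1] = 1/5;  [(v - 5)^2] = -1/50;  [(v - 5)^3] = 1/375.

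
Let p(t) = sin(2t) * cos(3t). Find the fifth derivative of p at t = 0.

Multiply the two series term by term and collect like powers.
From the series, [t^5] p = 781/60; multiply by 5! = 120 to get 1562.

1562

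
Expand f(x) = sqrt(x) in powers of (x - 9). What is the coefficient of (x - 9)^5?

[(x - 9)^0] = 3;  [(x - 9)^1] = 1/6;  [(x - 9)^2] = -1/216;  [(x - 9)^3] = 1/3888;  [(x - 9)^4] = -5/279936;  [(x - 9)^5] = 7/5038848.

7/5038848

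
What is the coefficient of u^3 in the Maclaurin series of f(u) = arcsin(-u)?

-1/6

f(0) = 0
f′(0) = -1
f′′(0) = 0
f′′′(0) = -1
So c_3 = f′′′(0)/3! = -1/6.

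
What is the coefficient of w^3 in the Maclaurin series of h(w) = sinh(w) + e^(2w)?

3/2

Combine the two series term by term.
h(0) = 1
h′(0) = 3
h′′(0) = 4
h′′′(0) = 9
The Taylor polynomial is Σ h^(k)(0)/k! · w^k.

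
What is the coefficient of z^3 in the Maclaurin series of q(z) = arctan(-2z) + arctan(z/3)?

215/81

Expand each term separately and add.
q(0) = 0
q′(0) = -5/3
q′′(0) = 0
q′′′(0) = 430/27
So c_3 = q′′′(0)/3! = 215/81.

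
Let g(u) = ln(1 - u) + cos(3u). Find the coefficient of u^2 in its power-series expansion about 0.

Combine the two series term by term.
[u^0] = 1;  [u^1] = -1;  [u^2] = -5.

-5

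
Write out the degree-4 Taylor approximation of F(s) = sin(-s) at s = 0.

s^3/6 - s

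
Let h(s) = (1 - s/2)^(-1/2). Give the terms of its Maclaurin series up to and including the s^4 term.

[s^0] = 1;  [s^1] = 1/4;  [s^2] = 3/32;  [s^3] = 5/128;  [s^4] = 35/2048.

35*s^4/2048 + 5*s^3/128 + 3*s^2/32 + s/4 + 1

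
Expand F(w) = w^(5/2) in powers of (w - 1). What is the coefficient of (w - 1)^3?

Use the known series and substitute for the argument.
So c_3 = F′′′(1)/3! = 5/16.

5/16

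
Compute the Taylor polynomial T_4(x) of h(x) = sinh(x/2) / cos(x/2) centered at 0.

Divide the numerator series by the denominator series (power-series long division).
[x^0] = 0;  [x^1] = 1/2;  [x^2] = 0;  [x^3] = 1/12;  [x^4] = 0.

x^3/12 + x/2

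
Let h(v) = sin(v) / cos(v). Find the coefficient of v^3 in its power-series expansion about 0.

1/3

Invert the denominator's series and multiply.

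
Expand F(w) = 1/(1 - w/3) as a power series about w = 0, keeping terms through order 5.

w^5/243 + w^4/81 + w^3/27 + w^2/9 + w/3 + 1

[w^0] = 1;  [w^1] = 1/3;  [w^2] = 1/9;  [w^3] = 1/27;  [w^4] = 1/81;  [w^5] = 1/243.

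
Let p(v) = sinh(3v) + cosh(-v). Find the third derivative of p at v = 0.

Combine the two series term by term.
The coefficient of v^3 in the expansion is 9/2, so p′′′(0) = 3! * (9/2) = 27.

27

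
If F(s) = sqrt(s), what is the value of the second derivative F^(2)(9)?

The coefficient of (s - 9)^2 in the expansion is -1/216, so F′′(9) = 2! * (-1/216) = -1/108.

-1/108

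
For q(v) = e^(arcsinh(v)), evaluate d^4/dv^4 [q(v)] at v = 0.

Let u equal the inner series; expand the outer function in u and truncate.
From the series, [v^4] q = -1/8; multiply by 4! = 24 to get -3.

-3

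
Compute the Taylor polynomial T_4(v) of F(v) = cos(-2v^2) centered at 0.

F(0) = 1
F′(0) = 0
F′′(0) = 0
F′′′(0) = 0
F^(4)(0) = -48

1 - 2*v^4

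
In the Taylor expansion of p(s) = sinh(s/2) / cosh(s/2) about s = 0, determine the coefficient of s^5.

1/240

Invert the denominator's series and multiply.
[s^0] = 0;  [s^1] = 1/2;  [s^2] = 0;  [s^3] = -1/24;  [s^4] = 0;  [s^5] = 1/240.
So c_5 = p^(5)(0)/5! = 1/240.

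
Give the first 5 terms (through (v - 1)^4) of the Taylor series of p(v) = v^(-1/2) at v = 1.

35*(v - 1)^4/128 - 5*(v - 1)^3/16 + 3*(v - 1)^2/8 - (v - 1)/2 + 1

p(1) = 1
p′(1) = -1/2
p′′(1) = 3/4
p′′′(1) = -15/8
p^(4)(1) = 105/16
Dividing each by k! gives the coefficients c_0, ..., c_4.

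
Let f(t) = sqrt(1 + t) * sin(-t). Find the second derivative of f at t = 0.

Multiply the two series term by term and collect like powers.
The coefficient of t^2 in the expansion is -1/2, so f′′(0) = 2! * (-1/2) = -1.

-1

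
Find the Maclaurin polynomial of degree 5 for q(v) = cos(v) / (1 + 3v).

-1837*v^5/8 + 1837*v^4/24 - 51*v^3/2 + 17*v^2/2 - 3*v + 1

Take the Cauchy product of the two expansions.
q(0) = 1
q′(0) = -3
q′′(0) = 17
q′′′(0) = -153
q^(4)(0) = 1837
q^(5)(0) = -27555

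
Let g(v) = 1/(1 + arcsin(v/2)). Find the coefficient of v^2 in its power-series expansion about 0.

1/4

Substitute the inner expansion into the outer series and collect powers.
g(0) = 1
g′(0) = -1/2
g′′(0) = 1/2
So c_2 = g′′(0)/2! = 1/4.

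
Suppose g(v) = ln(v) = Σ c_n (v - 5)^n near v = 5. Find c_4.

-1/2500

g(5) = ln(5)
g′(5) = 1/5
g′′(5) = -1/25
g′′′(5) = 2/125
g^(4)(5) = -6/625
So c_4 = g^(4)(5)/4! = -1/2500.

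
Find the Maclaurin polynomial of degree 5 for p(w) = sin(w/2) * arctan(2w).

Write out both Maclaurin series and multiply, keeping only the needed powers.

-11*w^4/8 + w^2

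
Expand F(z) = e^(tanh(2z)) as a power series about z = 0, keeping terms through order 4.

-14*z^4/3 - 4*z^3/3 + 2*z^2 + 2*z + 1

Compose series: expand the inner function first, then feed it into the outer expansion.
F(0) = 1
F′(0) = 2
F′′(0) = 4
F′′′(0) = -8
F^(4)(0) = -112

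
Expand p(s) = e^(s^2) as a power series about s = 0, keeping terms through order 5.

s^4/2 + s^2 + 1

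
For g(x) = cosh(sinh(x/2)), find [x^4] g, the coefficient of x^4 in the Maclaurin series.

Compose series: expand the inner function first, then feed it into the outer expansion.

5/384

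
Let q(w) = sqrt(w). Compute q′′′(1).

The coefficient of (w - 1)^3 in the expansion is 1/16, so q′′′(1) = 3! * (1/16) = 3/8.

3/8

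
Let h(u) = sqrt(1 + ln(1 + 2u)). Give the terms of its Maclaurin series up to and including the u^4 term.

Plug the Maclaurin series of the inner function into that of the outer and collect terms.
h(0) = 1
h′(0) = 1
h′′(0) = -3
h′′′(0) = 17
h^(4)(0) = -143
Dividing each by k! gives the coefficients c_0, ..., c_4.

-143*u^4/24 + 17*u^3/6 - 3*u^2/2 + u + 1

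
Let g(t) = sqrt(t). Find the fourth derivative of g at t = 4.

Apply the Taylor formula c_k = f^(k)(a)/k!.
The coefficient of (t - 4)^4 in the expansion is -5/16384, so g^(4)(4) = 4! * (-5/16384) = -15/2048.

-15/2048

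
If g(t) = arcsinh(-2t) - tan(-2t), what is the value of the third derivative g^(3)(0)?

Add the two expansions coefficient-wise.
From the series, [t^3] g = 4; multiply by 3! = 6 to get 24.

24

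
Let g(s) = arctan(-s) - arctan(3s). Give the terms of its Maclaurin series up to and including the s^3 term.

Combine the two series term by term.
[s^0] = 0;  [s^1] = -4;  [s^2] = 0;  [s^3] = 28/3.

28*s^3/3 - 4*s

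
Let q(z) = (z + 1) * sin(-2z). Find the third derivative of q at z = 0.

Shift and add copies of the series according to the polynomial's terms.
The coefficient of z^3 in the expansion is 4/3, so q′′′(0) = 3! * (4/3) = 8.

8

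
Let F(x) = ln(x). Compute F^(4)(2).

Apply the Taylor formula c_k = f^(k)(a)/k!.
From the series, [(x - 2)^4] F = -1/64; multiply by 4! = 24 to get -3/8.

-3/8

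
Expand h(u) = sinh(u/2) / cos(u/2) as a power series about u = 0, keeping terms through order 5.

3*u^5/320 + u^3/12 + u/2

Divide the numerator series by the denominator series (power-series long division).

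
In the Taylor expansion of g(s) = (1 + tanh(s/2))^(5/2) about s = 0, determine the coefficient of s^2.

Let u equal the inner series; expand the outer function in u and truncate.
g(0) = 1
g′(0) = 5/4
g′′(0) = 15/16
So c_2 = g′′(0)/2! = 15/32.

15/32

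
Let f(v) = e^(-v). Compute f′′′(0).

From the series, [v^3] f = -1/6; multiply by 3! = 6 to get -1.

-1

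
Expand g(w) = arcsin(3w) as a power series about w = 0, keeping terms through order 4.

9*w^3/2 + 3*w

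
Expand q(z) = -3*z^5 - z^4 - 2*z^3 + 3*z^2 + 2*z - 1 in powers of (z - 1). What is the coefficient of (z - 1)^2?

-39

c_2 = q′′(1)/2! = -39.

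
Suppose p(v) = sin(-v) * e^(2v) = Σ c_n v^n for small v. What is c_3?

Take the Cauchy product of the two expansions.
p(0) = 0
p′(0) = -1
p′′(0) = -4
p′′′(0) = -11
The Taylor polynomial is Σ p^(k)(0)/k! · v^k.

-11/6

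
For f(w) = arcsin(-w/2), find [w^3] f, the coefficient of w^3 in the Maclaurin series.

-1/48

[w^0] = 0;  [w^1] = -1/2;  [w^2] = 0;  [w^3] = -1/48.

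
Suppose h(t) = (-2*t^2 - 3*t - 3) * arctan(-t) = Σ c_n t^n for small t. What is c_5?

Shift and add copies of the series according to the polynomial's terms.
h(0) = 0
h′(0) = 3
h′′(0) = 6
h′′′(0) = 6
h^(4)(0) = -24
h^(5)(0) = -8
Then c_k = h^(k)(0)/k! gives each Taylor coefficient.

-1/15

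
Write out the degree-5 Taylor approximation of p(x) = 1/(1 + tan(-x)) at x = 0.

32*x^5/15 + 5*x^4/3 + 4*x^3/3 + x^2 + x + 1

Let u equal the inner series; expand the outer function in u and truncate.
[x^0] = 1;  [x^1] = 1;  [x^2] = 1;  [x^3] = 4/3;  [x^4] = 5/3;  [x^5] = 32/15.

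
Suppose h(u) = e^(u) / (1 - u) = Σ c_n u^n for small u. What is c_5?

163/60

Expand each factor separately, then convolve coefficients.
[u^0] = 1;  [u^1] = 2;  [u^2] = 5/2;  [u^3] = 8/3;  [u^4] = 65/24;  [u^5] = 163/60.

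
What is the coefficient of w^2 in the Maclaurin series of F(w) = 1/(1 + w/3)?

1/9

[w^0] = 1;  [w^1] = -1/3;  [w^2] = 1/9.
So c_2 = F′′(0)/2! = 1/9.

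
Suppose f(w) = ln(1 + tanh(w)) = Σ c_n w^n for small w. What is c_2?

Substitute the inner expansion into the outer series and collect powers.
f(0) = 0
f′(0) = 1
f′′(0) = -1
So c_2 = f′′(0)/2! = -1/2.

-1/2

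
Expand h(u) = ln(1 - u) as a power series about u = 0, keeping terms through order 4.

-u^4/4 - u^3/3 - u^2/2 - u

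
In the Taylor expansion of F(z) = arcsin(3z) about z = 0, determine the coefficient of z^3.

Apply the Taylor formula c_k = f^(k)(a)/k!.
F(0) = 0
F′(0) = 3
F′′(0) = 0
F′′′(0) = 27
So c_3 = F′′′(0)/3! = 9/2.

9/2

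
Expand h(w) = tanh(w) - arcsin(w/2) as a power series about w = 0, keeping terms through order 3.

Add the two expansions coefficient-wise.
[w^0] = 0;  [w^1] = 1/2;  [w^2] = 0;  [w^3] = -17/48.

-17*w^3/48 + w/2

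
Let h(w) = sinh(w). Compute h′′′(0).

1

The coefficient of w^3 in the expansion is 1/6, so h′′′(0) = 3! * (1/6) = 1.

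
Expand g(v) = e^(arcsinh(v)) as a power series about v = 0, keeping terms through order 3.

Plug the Maclaurin series of the inner function into that of the outer and collect terms.

v^2/2 + v + 1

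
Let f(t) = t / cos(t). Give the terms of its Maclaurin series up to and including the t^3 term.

t^3/2 + t

Write the quotient as an unknown series and match coefficients against numerator = denominator · series.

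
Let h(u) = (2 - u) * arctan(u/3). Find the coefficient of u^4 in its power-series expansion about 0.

1/81

Shift and add copies of the series according to the polynomial's terms.
h(0) = 0
h′(0) = 2/3
h′′(0) = -2/3
h′′′(0) = -4/27
h^(4)(0) = 8/27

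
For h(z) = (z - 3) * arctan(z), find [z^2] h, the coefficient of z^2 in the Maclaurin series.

Distribute the polynomial across the series and collect like powers.
h(0) = 0
h′(0) = -3
h′′(0) = 2
So c_2 = h′′(0)/2! = 1.

1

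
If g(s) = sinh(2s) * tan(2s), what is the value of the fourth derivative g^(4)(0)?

192

Expand each factor separately, then convolve coefficients.
The coefficient of s^4 in the expansion is 8, so g^(4)(0) = 4! * (8) = 192.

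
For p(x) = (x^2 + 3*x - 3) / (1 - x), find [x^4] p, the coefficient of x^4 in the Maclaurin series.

Distribute the polynomial across the series and collect like powers.
p(0) = -3
p′(0) = 0
p′′(0) = 2
p′′′(0) = 6
p^(4)(0) = 24
So c_4 = p^(4)(0)/4! = 1.

1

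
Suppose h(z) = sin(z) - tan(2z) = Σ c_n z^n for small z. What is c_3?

-17/6

Add the two expansions coefficient-wise.
h(0) = 0
h′(0) = -1
h′′(0) = 0
h′′′(0) = -17
Dividing each by k! gives the coefficients c_0, ..., c_3.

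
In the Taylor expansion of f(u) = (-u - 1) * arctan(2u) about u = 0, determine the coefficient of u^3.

Shift and add copies of the series according to the polynomial's terms.
[u^0] = 0;  [u^1] = -2;  [u^2] = -2;  [u^3] = 8/3.

8/3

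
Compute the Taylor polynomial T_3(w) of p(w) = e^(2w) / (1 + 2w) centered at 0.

-8*w^3/3 + 2*w^2 + 1

Expand each factor separately, then convolve coefficients.
p(0) = 1
p′(0) = 0
p′′(0) = 4
p′′′(0) = -16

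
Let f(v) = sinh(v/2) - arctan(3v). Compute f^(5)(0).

-186623/32

Add the two expansions coefficient-wise.
From the series, [v^5] f = -186623/3840; multiply by 5! = 120 to get -186623/32.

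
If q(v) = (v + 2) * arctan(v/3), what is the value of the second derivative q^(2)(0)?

2/3

Distribute the polynomial across the series and collect like powers.
The coefficient of v^2 in the expansion is 1/3, so q′′(0) = 2! * (1/3) = 2/3.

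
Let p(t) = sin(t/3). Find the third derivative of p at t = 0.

The coefficient of t^3 in the expansion is -1/162, so p′′′(0) = 3! * (-1/162) = -1/27.

-1/27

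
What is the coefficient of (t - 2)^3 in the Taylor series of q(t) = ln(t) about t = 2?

Apply the Taylor formula c_k = f^(k)(a)/k!.
[(t - 2)^0] = ln(2);  [(t - 2)^1] = 1/2;  [(t - 2)^2] = -1/8;  [(t - 2)^3] = 1/24.

1/24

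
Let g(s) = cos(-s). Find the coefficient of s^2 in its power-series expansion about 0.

-1/2

[s^0] = 1;  [s^1] = 0;  [s^2] = -1/2.
So c_2 = g′′(0)/2! = -1/2.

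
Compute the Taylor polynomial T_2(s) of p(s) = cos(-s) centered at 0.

1 - s^2/2

Compute the successive derivatives at the expansion point and divide by k!.
p(0) = 1
p′(0) = 0
p′′(0) = -1
The Taylor polynomial is Σ p^(k)(0)/k! · s^k.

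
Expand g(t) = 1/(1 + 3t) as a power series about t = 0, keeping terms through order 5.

[t^0] = 1;  [t^1] = -3;  [t^2] = 9;  [t^3] = -27;  [t^4] = 81;  [t^5] = -243.

-243*t^5 + 81*t^4 - 27*t^3 + 9*t^2 - 3*t + 1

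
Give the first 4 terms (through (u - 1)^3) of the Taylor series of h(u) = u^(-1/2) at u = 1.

-5*(u - 1)^3/16 + 3*(u - 1)^2/8 - (u - 1)/2 + 1

h(1) = 1
h′(1) = -1/2
h′′(1) = 3/4
h′′′(1) = -15/8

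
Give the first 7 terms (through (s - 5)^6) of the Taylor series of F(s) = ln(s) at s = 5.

Use the known series and substitute for the argument.
[(s - 5)^0] = ln(5);  [(s - 5)^1] = 1/5;  [(s - 5)^2] = -1/50;  [(s - 5)^3] = 1/375;  [(s - 5)^4] = -1/2500;  [(s - 5)^5] = 1/15625;  [(s - 5)^6] = -1/93750.

-(s - 5)^6/93750 + (s - 5)^5/15625 - (s - 5)^4/2500 + (s - 5)^3/375 - (s - 5)^2/50 + (s - 5)/5 + ln(5)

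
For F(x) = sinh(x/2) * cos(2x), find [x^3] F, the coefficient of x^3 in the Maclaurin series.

Write out both Maclaurin series and multiply, keeping only the needed powers.
F(0) = 0
F′(0) = 1/2
F′′(0) = 0
F′′′(0) = -47/8
Dividing each by k! gives the coefficients c_0, ..., c_3.

-47/48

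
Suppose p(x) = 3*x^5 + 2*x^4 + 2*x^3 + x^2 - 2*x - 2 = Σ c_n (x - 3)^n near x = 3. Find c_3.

Compute the successive derivatives at the expansion point and divide by k!.

296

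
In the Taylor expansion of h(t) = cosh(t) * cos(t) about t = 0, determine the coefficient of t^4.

Write out both Maclaurin series and multiply, keeping only the needed powers.
So c_4 = h^(4)(0)/4! = -1/6.

-1/6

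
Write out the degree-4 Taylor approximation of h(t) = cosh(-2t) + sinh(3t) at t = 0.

2*t^4/3 + 9*t^3/2 + 2*t^2 + 3*t + 1

Expand each term separately and add.
h(0) = 1
h′(0) = 3
h′′(0) = 4
h′′′(0) = 27
h^(4)(0) = 16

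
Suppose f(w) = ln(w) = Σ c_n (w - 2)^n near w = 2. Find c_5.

1/160

f(2) = ln(2)
f′(2) = 1/2
f′′(2) = -1/4
f′′′(2) = 1/4
f^(4)(2) = -3/8
f^(5)(2) = 3/4
The Taylor polynomial is Σ f^(k)(2)/k! · (w - 2)^k.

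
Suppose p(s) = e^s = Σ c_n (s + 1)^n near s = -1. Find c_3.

e^(-1)/6

Compute the successive derivatives at the expansion point and divide by k!.
[(s + 1)^0] = e^(-1);  [(s + 1)^1] = e^(-1);  [(s + 1)^2] = e^(-1)/2;  [(s + 1)^3] = e^(-1)/6.
So c_3 = p′′′(-1)/3! = e^(-1)/6.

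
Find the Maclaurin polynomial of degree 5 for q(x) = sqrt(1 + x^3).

q(0) = 1
q′(0) = 0
q′′(0) = 0
q′′′(0) = 3
q^(4)(0) = 0
q^(5)(0) = 0
Dividing each by k! gives the coefficients c_0, ..., c_5.

x^3/2 + 1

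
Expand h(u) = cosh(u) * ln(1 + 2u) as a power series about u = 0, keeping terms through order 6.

-51*u^6/4 + 469*u^5/60 - 5*u^4 + 11*u^3/3 - 2*u^2 + 2*u

Expand each factor separately, then convolve coefficients.
[u^0] = 0;  [u^1] = 2;  [u^2] = -2;  [u^3] = 11/3;  [u^4] = -5;  [u^5] = 469/60;  [u^6] = -51/4.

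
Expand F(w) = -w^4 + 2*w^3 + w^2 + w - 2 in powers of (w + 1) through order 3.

6*(w + 1)^3 - 11*(w + 1)^2 + 9*(w + 1) - 5

Apply the Taylor formula c_k = f^(k)(a)/k!.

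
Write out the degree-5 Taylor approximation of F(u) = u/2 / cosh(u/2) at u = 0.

Divide the numerator series by the denominator series (power-series long division).
F(0) = 0
F′(0) = 1/2
F′′(0) = 0
F′′′(0) = -3/8
F^(4)(0) = 0
F^(5)(0) = 25/32

5*u^5/768 - u^3/16 + u/2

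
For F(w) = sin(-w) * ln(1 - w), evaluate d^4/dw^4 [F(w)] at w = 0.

Multiply the two series term by term and collect like powers.
The coefficient of w^4 in the expansion is 1/6, so F^(4)(0) = 4! * (1/6) = 4.

4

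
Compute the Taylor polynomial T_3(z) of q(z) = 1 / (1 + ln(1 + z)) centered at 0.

Write 1/(1+u) = 1 - u + u^2 - u^3 + ... and substitute the series for u.
q(0) = 1
q′(0) = -1
q′′(0) = 3
q′′′(0) = -14

-7*z^3/3 + 3*z^2/2 - z + 1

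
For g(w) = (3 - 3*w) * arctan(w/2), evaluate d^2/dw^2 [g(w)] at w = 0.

Shift and add copies of the series according to the polynomial's terms.
From the series, [w^2] g = -3/2; multiply by 2! = 2 to get -3.

-3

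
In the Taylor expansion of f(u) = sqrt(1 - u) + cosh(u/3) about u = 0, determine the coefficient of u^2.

Add the two expansions coefficient-wise.
So c_2 = f′′(0)/2! = -5/72.

-5/72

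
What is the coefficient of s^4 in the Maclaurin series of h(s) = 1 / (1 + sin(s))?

2/3

Expand as Σ (-1)^k u^k with u equal to the inner function's series.
[s^0] = 1;  [s^1] = -1;  [s^2] = 1;  [s^3] = -5/6;  [s^4] = 2/3.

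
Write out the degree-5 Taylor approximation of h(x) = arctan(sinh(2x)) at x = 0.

4*x^5/3 - 4*x^3/3 + 2*x

Plug the Maclaurin series of the inner function into that of the outer and collect terms.
h(0) = 0
h′(0) = 2
h′′(0) = 0
h′′′(0) = -8
h^(4)(0) = 0
h^(5)(0) = 160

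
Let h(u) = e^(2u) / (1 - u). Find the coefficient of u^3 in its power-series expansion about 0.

Expand each factor separately, then convolve coefficients.
h(0) = 1
h′(0) = 3
h′′(0) = 10
h′′′(0) = 38
Then c_k = h^(k)(0)/k! gives each Taylor coefficient.

19/3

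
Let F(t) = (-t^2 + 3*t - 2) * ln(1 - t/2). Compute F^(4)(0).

Multiply each power in the prefactor through the base expansion.
The coefficient of t^4 in the expansion is 1/32, so F^(4)(0) = 4! * (1/32) = 3/4.

3/4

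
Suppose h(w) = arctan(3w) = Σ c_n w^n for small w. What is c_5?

Compute the successive derivatives at the expansion point and divide by k!.
h(0) = 0
h′(0) = 3
h′′(0) = 0
h′′′(0) = -54
h^(4)(0) = 0
h^(5)(0) = 5832
Then c_k = h^(k)(0)/k! gives each Taylor coefficient.

243/5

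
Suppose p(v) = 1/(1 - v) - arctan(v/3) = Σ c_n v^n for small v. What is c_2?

1

Combine the two series term by term.
p(0) = 1
p′(0) = 2/3
p′′(0) = 2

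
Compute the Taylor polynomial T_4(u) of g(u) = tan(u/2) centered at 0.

g(0) = 0
g′(0) = 1/2
g′′(0) = 0
g′′′(0) = 1/4
g^(4)(0) = 0

u^3/24 + u/2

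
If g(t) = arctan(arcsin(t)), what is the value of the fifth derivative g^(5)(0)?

Substitute the inner expansion into the outer series and collect powers.
The coefficient of t^5 in the expansion is 13/120, so g^(5)(0) = 5! * (13/120) = 13.

13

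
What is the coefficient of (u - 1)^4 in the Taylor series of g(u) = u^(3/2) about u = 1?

3/128

Apply the Taylor formula c_k = f^(k)(a)/k!.
g(1) = 1
g′(1) = 3/2
g′′(1) = 3/4
g′′′(1) = -3/8
g^(4)(1) = 9/16
So c_4 = g^(4)(1)/4! = 3/128.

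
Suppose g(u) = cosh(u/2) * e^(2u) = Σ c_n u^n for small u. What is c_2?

17/8

Multiply the two series term by term and collect like powers.
[u^0] = 1;  [u^1] = 2;  [u^2] = 17/8.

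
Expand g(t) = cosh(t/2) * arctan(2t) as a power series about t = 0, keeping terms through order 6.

1943*t^5/320 - 29*t^3/12 + 2*t

Take the Cauchy product of the two expansions.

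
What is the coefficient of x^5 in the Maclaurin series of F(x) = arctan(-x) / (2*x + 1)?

Multiply the numerator's expansion by the denominator's geometric series.
[x^0] = 0;  [x^1] = -1;  [x^2] = 2;  [x^3] = -11/3;  [x^4] = 22/3;  [x^5] = -223/15.

-223/15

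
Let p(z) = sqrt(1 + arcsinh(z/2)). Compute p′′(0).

Plug the Maclaurin series of the inner function into that of the outer and collect terms.
From the series, [z^2] p = -1/32; multiply by 2! = 2 to get -1/16.

-1/16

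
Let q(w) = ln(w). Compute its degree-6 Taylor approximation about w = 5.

[(w - 5)^0] = ln(5);  [(w - 5)^1] = 1/5;  [(w - 5)^2] = -1/50;  [(w - 5)^3] = 1/375;  [(w - 5)^4] = -1/2500;  [(w - 5)^5] = 1/15625;  [(w - 5)^6] = -1/93750.

-(w - 5)^6/93750 + (w - 5)^5/15625 - (w - 5)^4/2500 + (w - 5)^3/375 - (w - 5)^2/50 + (w - 5)/5 + ln(5)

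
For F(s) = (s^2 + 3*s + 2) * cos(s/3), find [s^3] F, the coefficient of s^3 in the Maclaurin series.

Shift and add copies of the series according to the polynomial's terms.
F(0) = 2
F′(0) = 3
F′′(0) = 16/9
F′′′(0) = -1
So c_3 = F′′′(0)/3! = -1/6.

-1/6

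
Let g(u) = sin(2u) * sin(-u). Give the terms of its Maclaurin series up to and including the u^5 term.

Take the Cauchy product of the two expansions.
g(0) = 0
g′(0) = 0
g′′(0) = -4
g′′′(0) = 0
g^(4)(0) = 40
g^(5)(0) = 0
Dividing each by k! gives the coefficients c_0, ..., c_5.

5*u^4/3 - 2*u^2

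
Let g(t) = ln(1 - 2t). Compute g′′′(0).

-16

Compute the successive derivatives at the expansion point and divide by k!.
From the series, [t^3] g = -8/3; multiply by 3! = 6 to get -16.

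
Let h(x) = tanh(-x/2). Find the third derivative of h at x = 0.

Apply the Taylor formula c_k = f^(k)(a)/k!.
The coefficient of x^3 in the expansion is 1/24, so h′′′(0) = 3! * (1/24) = 1/4.

1/4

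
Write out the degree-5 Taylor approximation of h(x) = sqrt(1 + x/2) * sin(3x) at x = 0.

22101*x^5/10240 - 141*x^4/128 - 147*x^3/32 + 3*x^2/4 + 3*x

Expand each factor separately, then convolve coefficients.
[x^0] = 0;  [x^1] = 3;  [x^2] = 3/4;  [x^3] = -147/32;  [x^4] = -141/128;  [x^5] = 22101/10240.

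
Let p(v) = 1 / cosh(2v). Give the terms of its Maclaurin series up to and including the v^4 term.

Write the quotient as an unknown series and match coefficients against numerator = denominator · series.
[v^0] = 1;  [v^1] = 0;  [v^2] = -2;  [v^3] = 0;  [v^4] = 10/3.

10*v^4/3 - 2*v^2 + 1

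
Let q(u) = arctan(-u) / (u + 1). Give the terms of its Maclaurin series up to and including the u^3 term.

Expand 1/(denominator) as a geometric series and multiply by the numerator's series.

-2*u^3/3 + u^2 - u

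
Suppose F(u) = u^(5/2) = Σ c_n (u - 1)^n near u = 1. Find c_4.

-5/128

[(u - 1)^0] = 1;  [(u - 1)^1] = 5/2;  [(u - 1)^2] = 15/8;  [(u - 1)^3] = 5/16;  [(u - 1)^4] = -5/128.
So c_4 = F^(4)(1)/4! = -5/128.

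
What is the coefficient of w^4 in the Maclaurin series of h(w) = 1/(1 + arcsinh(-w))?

Compose series: expand the inner function first, then feed it into the outer expansion.
[w^0] = 1;  [w^1] = 1;  [w^2] = 1;  [w^3] = 5/6;  [w^4] = 2/3.

2/3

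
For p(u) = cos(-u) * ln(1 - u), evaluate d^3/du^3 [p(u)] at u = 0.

Expand each factor separately, then convolve coefficients.
The coefficient of u^3 in the expansion is 1/6, so p′′′(0) = 3! * (1/6) = 1.

1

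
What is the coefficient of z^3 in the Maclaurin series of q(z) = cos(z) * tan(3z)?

15/2

Expand each factor separately, then convolve coefficients.
q(0) = 0
q′(0) = 3
q′′(0) = 0
q′′′(0) = 45
So c_3 = q′′′(0)/3! = 15/2.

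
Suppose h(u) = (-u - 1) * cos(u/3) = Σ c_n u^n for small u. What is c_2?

Shift and add copies of the series according to the polynomial's terms.
h(0) = -1
h′(0) = -1
h′′(0) = 1/9
Dividing each by k! gives the coefficients c_0, ..., c_2.

1/18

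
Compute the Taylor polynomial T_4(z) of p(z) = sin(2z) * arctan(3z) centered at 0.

-22*z^4 + 6*z^2

Take the Cauchy product of the two expansions.
p(0) = 0
p′(0) = 0
p′′(0) = 12
p′′′(0) = 0
p^(4)(0) = -528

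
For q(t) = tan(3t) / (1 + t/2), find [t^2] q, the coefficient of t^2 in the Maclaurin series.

Take the Cauchy product of the two expansions.
q(0) = 0
q′(0) = 3
q′′(0) = -3
So c_2 = q′′(0)/2! = -3/2.

-3/2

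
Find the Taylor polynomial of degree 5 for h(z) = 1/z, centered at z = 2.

-(z - 2)^5/64 + (z - 2)^4/32 - (z - 2)^3/16 + (z - 2)^2/8 - (z - 2)/4 + 1/2

Use the known series and substitute for the argument.
h(2) = 1/2
h′(2) = -1/4
h′′(2) = 1/4
h′′′(2) = -3/8
h^(4)(2) = 3/4
h^(5)(2) = -15/8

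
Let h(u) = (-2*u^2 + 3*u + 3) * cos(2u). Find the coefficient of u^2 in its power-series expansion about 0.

-8

Multiply each power in the prefactor through the base expansion.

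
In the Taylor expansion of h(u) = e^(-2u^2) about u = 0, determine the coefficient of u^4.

2

Differentiate repeatedly and evaluate at the center.
[u^0] = 1;  [u^1] = 0;  [u^2] = -2;  [u^3] = 0;  [u^4] = 2.
So c_4 = h^(4)(0)/4! = 2.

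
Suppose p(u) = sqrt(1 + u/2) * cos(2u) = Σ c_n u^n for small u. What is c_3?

-63/128

Take the Cauchy product of the two expansions.
p(0) = 1
p′(0) = 1/4
p′′(0) = -65/16
p′′′(0) = -189/64
So c_3 = p′′′(0)/3! = -63/128.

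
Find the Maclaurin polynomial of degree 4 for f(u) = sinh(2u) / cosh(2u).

Write the quotient as an unknown series and match coefficients against numerator = denominator · series.
f(0) = 0
f′(0) = 2
f′′(0) = 0
f′′′(0) = -16
f^(4)(0) = 0

-8*u^3/3 + 2*u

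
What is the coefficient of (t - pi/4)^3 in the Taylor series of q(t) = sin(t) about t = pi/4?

-sqrt(2)/12

[(t - pi/4)^0] = sqrt(2)/2;  [(t - pi/4)^1] = sqrt(2)/2;  [(t - pi/4)^2] = -sqrt(2)/4;  [(t - pi/4)^3] = -sqrt(2)/12.
So c_3 = q′′′(pi/4)/3! = -sqrt(2)/12.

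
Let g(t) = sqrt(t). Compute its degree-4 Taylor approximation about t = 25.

-(t - 25)^4/2000000 + (t - 25)^3/50000 - (t - 25)^2/1000 + (t - 25)/10 + 5

g(25) = 5
g′(25) = 1/10
g′′(25) = -1/500
g′′′(25) = 3/25000
g^(4)(25) = -3/250000
The Taylor polynomial is Σ g^(k)(25)/k! · (t - 25)^k.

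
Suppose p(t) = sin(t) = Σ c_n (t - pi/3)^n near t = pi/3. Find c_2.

-sqrt(3)/4

[(t - pi/3)^0] = sqrt(3)/2;  [(t - pi/3)^1] = 1/2;  [(t - pi/3)^2] = -sqrt(3)/4.
So c_2 = p′′(pi/3)/2! = -sqrt(3)/4.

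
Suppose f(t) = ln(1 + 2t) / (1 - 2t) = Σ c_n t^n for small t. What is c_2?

2

Take the Cauchy product of the two expansions.
So c_2 = f′′(0)/2! = 2.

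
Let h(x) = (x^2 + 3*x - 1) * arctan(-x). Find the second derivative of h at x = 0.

-6

Multiply each power in the prefactor through the base expansion.
The coefficient of x^2 in the expansion is -3, so h′′(0) = 2! * (-3) = -6.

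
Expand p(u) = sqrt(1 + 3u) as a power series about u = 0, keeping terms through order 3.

27*u^3/16 - 9*u^2/8 + 3*u/2 + 1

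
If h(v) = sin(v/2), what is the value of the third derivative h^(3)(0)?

-1/8

From the series, [v^3] h = -1/48; multiply by 3! = 6 to get -1/8.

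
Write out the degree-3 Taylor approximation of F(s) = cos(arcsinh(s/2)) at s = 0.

Compose series: expand the inner function first, then feed it into the outer expansion.
F(0) = 1
F′(0) = 0
F′′(0) = -1/4
F′′′(0) = 0

1 - s^2/8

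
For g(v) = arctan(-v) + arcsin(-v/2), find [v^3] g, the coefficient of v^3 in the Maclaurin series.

5/16

Add the two expansions coefficient-wise.
g(0) = 0
g′(0) = -3/2
g′′(0) = 0
g′′′(0) = 15/8
So c_3 = g′′′(0)/3! = 5/16.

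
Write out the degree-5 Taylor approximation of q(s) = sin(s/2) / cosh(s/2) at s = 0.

Invert the denominator's series and multiply.

3*s^5/320 - s^3/12 + s/2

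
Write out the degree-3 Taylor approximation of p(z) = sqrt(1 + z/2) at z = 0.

p(0) = 1
p′(0) = 1/4
p′′(0) = -1/16
p′′′(0) = 3/64

z^3/128 - z^2/32 + z/4 + 1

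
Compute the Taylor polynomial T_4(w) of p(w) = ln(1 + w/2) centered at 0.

p(0) = 0
p′(0) = 1/2
p′′(0) = -1/4
p′′′(0) = 1/4
p^(4)(0) = -3/8
Then c_k = p^(k)(0)/k! gives each Taylor coefficient.

-w^4/64 + w^3/24 - w^2/8 + w/2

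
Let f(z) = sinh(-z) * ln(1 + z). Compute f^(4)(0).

Expand each factor separately, then convolve coefficients.
The coefficient of z^4 in the expansion is -1/2, so f^(4)(0) = 4! * (-1/2) = -12.

-12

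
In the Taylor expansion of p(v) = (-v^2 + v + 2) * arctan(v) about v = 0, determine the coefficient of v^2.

Shift and add copies of the series according to the polynomial's terms.
p(0) = 0
p′(0) = 2
p′′(0) = 2

1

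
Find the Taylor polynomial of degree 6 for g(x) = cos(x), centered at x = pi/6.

-sqrt(3)*(x - pi/6)^6/1440 - (x - pi/6)^5/240 + sqrt(3)*(x - pi/6)^4/48 + (x - pi/6)^3/12 - sqrt(3)*(x - pi/6)^2/4 - (x - pi/6)/2 + sqrt(3)/2

g(pi/6) = sqrt(3)/2
g′(pi/6) = -1/2
g′′(pi/6) = -sqrt(3)/2
g′′′(pi/6) = 1/2
g^(4)(pi/6) = sqrt(3)/2
g^(5)(pi/6) = -1/2
g^(6)(pi/6) = -sqrt(3)/2
Dividing each by k! gives the coefficients c_0, ..., c_6.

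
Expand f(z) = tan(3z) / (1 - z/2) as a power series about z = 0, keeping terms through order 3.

39*z^3/4 + 3*z^2/2 + 3*z

Write out both Maclaurin series and multiply, keeping only the needed powers.
f(0) = 0
f′(0) = 3
f′′(0) = 3
f′′′(0) = 117/2
The Taylor polynomial is Σ f^(k)(0)/k! · z^k.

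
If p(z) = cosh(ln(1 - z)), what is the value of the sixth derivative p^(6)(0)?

360

Let u equal the inner series; expand the outer function in u and truncate.
From the series, [z^6] p = 1/2; multiply by 6! = 720 to get 360.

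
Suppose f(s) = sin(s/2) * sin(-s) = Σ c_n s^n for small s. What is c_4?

5/48

Expand each factor separately, then convolve coefficients.
So c_4 = f^(4)(0)/4! = 5/48.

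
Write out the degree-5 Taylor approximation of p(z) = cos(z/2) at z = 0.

Compute the successive derivatives at the expansion point and divide by k!.
[z^0] = 1;  [z^1] = 0;  [z^2] = -1/8;  [z^3] = 0;  [z^4] = 1/384;  [z^5] = 0.

z^4/384 - z^2/8 + 1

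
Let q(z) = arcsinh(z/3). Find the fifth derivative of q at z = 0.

The coefficient of z^5 in the expansion is 1/3240, so q^(5)(0) = 5! * (1/3240) = 1/27.

1/27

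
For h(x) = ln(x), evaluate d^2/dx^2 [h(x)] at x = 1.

The coefficient of (x - 1)^2 in the expansion is -1/2, so h′′(1) = 2! * (-1/2) = -1.

-1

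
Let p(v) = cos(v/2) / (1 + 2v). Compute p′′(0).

31/4

Expand each factor separately, then convolve coefficients.
From the series, [v^2] p = 31/8; multiply by 2! = 2 to get 31/4.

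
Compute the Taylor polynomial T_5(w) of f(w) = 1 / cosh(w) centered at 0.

Invert the denominator's series and multiply.
[w^0] = 1;  [w^1] = 0;  [w^2] = -1/2;  [w^3] = 0;  [w^4] = 5/24;  [w^5] = 0.

5*w^4/24 - w^2/2 + 1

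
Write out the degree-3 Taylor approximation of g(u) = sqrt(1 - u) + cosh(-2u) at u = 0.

Add the two expansions coefficient-wise.
[u^0] = 2;  [u^1] = -1/2;  [u^2] = 15/8;  [u^3] = -1/16.

-u^3/16 + 15*u^2/8 - u/2 + 2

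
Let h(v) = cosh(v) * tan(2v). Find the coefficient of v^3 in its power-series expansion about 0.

Multiply the two series term by term and collect like powers.
h(0) = 0
h′(0) = 2
h′′(0) = 0
h′′′(0) = 22
Dividing each by k! gives the coefficients c_0, ..., c_3.

11/3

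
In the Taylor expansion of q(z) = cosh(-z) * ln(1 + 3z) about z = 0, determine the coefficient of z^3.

Write out both Maclaurin series and multiply, keeping only the needed powers.

21/2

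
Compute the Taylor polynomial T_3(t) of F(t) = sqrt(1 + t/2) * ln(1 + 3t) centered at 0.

249*t^3/32 - 15*t^2/4 + 3*t

Multiply the two series term by term and collect like powers.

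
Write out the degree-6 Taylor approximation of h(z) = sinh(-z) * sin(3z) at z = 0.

-13*z^6/10 + 4*z^4 - 3*z^2

Write out both Maclaurin series and multiply, keeping only the needed powers.
[z^0] = 0;  [z^1] = 0;  [z^2] = -3;  [z^3] = 0;  [z^4] = 4;  [z^5] = 0;  [z^6] = -13/10.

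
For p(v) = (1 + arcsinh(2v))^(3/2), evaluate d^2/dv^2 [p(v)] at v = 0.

Substitute the inner expansion into the outer series and collect powers.
From the series, [v^2] p = 3/2; multiply by 2! = 2 to get 3.

3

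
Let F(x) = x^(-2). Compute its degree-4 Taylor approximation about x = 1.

5*(x - 1)^4 - 4*(x - 1)^3 + 3*(x - 1)^2 - 2*(x - 1) + 1

[(x - 1)^0] = 1;  [(x - 1)^1] = -2;  [(x - 1)^2] = 3;  [(x - 1)^3] = -4;  [(x - 1)^4] = 5.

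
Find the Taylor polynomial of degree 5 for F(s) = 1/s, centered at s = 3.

Apply the Taylor formula c_k = f^(k)(a)/k!.
F(3) = 1/3
F′(3) = -1/9
F′′(3) = 2/27
F′′′(3) = -2/27
F^(4)(3) = 8/81
F^(5)(3) = -40/243

-(s - 3)^5/729 + (s - 3)^4/243 - (s - 3)^3/81 + (s - 3)^2/27 - (s - 3)/9 + 1/3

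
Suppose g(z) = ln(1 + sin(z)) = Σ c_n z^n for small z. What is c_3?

Compose series: expand the inner function first, then feed it into the outer expansion.
g(0) = 0
g′(0) = 1
g′′(0) = -1
g′′′(0) = 1
Then c_k = g^(k)(0)/k! gives each Taylor coefficient.

1/6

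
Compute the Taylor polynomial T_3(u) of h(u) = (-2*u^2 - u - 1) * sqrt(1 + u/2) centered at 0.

Shift and add copies of the series according to the polynomial's terms.
[u^0] = -1;  [u^1] = -5/4;  [u^2] = -71/32;  [u^3] = -61/128.

-61*u^3/128 - 71*u^2/32 - 5*u/4 - 1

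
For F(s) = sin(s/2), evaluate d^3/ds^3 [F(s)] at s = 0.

Use the known series and substitute for the argument.
The coefficient of s^3 in the expansion is -1/48, so F′′′(0) = 3! * (-1/48) = -1/8.

-1/8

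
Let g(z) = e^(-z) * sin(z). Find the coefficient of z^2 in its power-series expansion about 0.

-1

Multiply the two series term by term and collect like powers.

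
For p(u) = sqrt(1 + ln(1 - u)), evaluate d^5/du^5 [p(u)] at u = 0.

-1609/32

Plug the Maclaurin series of the inner function into that of the outer and collect terms.
The coefficient of u^5 in the expansion is -1609/3840, so p^(5)(0) = 5! * (-1609/3840) = -1609/32.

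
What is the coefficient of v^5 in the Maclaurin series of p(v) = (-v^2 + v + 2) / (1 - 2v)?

Shift and add copies of the series according to the polynomial's terms.
p(0) = 2
p′(0) = 5
p′′(0) = 18
p′′′(0) = 108
p^(4)(0) = 864
p^(5)(0) = 8640
So c_5 = p^(5)(0)/5! = 72.

72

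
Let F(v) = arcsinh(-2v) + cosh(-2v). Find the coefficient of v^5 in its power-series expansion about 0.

-12/5

Combine the two series term by term.
F(0) = 1
F′(0) = -2
F′′(0) = 4
F′′′(0) = 8
F^(4)(0) = 16
F^(5)(0) = -288
So c_5 = F^(5)(0)/5! = -12/5.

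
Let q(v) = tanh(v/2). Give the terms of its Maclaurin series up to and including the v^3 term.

q(0) = 0
q′(0) = 1/2
q′′(0) = 0
q′′′(0) = -1/4
The Taylor polynomial is Σ q^(k)(0)/k! · v^k.

-v^3/24 + v/2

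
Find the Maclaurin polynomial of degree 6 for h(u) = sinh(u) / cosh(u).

2*u^5/15 - u^3/3 + u

Divide the numerator series by the denominator series (power-series long division).
[u^0] = 0;  [u^1] = 1;  [u^2] = 0;  [u^3] = -1/3;  [u^4] = 0;  [u^5] = 2/15;  [u^6] = 0.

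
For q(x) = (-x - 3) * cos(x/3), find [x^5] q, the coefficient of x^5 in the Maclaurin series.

Distribute the polynomial across the series and collect like powers.
q(0) = -3
q′(0) = -1
q′′(0) = 1/3
q′′′(0) = 1/3
q^(4)(0) = -1/27
q^(5)(0) = -5/81
Then c_k = q^(k)(0)/k! gives each Taylor coefficient.

-1/1944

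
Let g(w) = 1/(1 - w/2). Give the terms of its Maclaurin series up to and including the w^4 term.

Differentiate repeatedly and evaluate at the center.
[w^0] = 1;  [w^1] = 1/2;  [w^2] = 1/4;  [w^3] = 1/8;  [w^4] = 1/16.

w^4/16 + w^3/8 + w^2/4 + w/2 + 1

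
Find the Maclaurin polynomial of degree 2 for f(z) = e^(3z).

9*z^2/2 + 3*z + 1

f(0) = 1
f′(0) = 3
f′′(0) = 9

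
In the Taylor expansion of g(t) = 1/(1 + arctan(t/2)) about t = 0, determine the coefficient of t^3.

-1/12

Plug the Maclaurin series of the inner function into that of the outer and collect terms.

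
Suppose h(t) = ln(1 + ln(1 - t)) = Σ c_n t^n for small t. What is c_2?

Let u equal the inner series; expand the outer function in u and truncate.
h(0) = 0
h′(0) = -1
h′′(0) = -2
So c_2 = h′′(0)/2! = -1.

-1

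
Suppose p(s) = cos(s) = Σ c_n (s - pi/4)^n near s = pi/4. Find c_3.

p(pi/4) = sqrt(2)/2
p′(pi/4) = -sqrt(2)/2
p′′(pi/4) = -sqrt(2)/2
p′′′(pi/4) = sqrt(2)/2
So c_3 = p′′′(pi/4)/3! = sqrt(2)/12.

sqrt(2)/12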